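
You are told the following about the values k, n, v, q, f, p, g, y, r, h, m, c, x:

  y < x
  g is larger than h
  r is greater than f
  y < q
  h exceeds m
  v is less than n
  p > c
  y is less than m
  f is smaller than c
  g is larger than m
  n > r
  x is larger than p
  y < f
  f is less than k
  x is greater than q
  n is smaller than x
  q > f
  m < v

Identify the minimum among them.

Chaining upward from y: directly above it, f, m, q, x; then c, v, h, r, k, g; then p, n.
That covers every other element, and nothing is given below y, so y is the minimum.

y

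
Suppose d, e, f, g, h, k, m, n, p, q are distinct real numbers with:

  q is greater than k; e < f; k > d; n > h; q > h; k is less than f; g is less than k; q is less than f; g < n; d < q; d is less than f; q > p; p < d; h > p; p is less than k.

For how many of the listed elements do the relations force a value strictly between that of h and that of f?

1

Chaining upward from h reaches: q, n.
Chaining downward from f reaches: p, d, g, k, e, q.
Strictly between h and f are those in both lists: q — 1 element.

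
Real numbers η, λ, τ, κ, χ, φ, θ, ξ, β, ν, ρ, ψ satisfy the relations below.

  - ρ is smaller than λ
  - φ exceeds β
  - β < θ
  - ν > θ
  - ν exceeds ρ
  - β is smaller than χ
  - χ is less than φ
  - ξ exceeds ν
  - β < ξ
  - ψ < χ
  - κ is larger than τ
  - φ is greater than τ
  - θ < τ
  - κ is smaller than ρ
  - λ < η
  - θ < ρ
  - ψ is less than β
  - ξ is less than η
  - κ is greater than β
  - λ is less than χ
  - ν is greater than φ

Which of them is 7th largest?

Piecing the relations together gives one ordering: ψ < β < θ < τ < κ < ρ < λ < χ < φ < ν < ξ < η.
Counting 7 from the largest end gives ρ.

ρ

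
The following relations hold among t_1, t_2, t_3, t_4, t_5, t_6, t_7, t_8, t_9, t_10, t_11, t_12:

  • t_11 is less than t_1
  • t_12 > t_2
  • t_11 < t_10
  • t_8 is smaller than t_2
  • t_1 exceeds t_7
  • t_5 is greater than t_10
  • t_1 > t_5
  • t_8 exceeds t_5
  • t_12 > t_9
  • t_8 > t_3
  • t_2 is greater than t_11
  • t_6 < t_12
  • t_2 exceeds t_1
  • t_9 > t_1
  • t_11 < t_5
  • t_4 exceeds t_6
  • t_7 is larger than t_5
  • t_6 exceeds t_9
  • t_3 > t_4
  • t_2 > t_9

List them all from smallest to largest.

t_11 < t_10 < t_5 < t_7 < t_1 < t_9 < t_6 < t_4 < t_3 < t_8 < t_2 < t_12

The consecutive links are each given: t_11 < t_10; t_10 < t_5; t_5 < t_7; t_7 < t_1; t_1 < t_9; t_9 < t_6; t_6 < t_4; t_4 < t_3; t_3 < t_8; t_8 < t_2; t_2 < t_12.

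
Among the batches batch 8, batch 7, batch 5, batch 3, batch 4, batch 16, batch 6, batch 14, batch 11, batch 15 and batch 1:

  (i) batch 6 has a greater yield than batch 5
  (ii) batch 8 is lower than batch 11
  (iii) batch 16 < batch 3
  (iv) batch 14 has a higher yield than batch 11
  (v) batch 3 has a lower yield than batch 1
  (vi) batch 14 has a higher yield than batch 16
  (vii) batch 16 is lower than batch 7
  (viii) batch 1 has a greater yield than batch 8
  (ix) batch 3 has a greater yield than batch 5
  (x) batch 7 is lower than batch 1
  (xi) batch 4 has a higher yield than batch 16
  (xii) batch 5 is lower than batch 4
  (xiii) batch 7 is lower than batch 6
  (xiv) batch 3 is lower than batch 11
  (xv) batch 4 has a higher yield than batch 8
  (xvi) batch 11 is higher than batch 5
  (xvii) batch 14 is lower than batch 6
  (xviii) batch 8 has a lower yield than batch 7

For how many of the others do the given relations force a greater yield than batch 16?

7

From batch 16 the given relations immediately reach batch 3, batch 7, batch 4, batch 14.
From those, batch 11, batch 6, batch 1 — 7 in total.
Nothing else is reachable above batch 16; 7 in all.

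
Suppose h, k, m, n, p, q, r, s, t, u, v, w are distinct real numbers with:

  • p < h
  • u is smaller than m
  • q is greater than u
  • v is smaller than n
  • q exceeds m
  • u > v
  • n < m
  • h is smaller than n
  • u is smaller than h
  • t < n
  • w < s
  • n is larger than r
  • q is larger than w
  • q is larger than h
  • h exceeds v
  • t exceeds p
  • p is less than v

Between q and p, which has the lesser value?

p

The relevant relations are p < v; v < u; u < h; h < n; n < m; m < q.
Chaining these gives p < v < u < h < n < m < q.
So p < q; p is the smaller of the two.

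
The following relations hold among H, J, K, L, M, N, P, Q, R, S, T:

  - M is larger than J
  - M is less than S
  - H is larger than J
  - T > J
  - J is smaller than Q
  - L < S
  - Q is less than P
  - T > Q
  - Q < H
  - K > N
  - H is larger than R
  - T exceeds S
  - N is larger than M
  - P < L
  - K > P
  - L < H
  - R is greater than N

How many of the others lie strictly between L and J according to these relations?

The relations place J below L. An element lies strictly between them when it is forced above J and also forced below L.
Above J: {Q, P, M, N, K, S, R, H, T}. Below L: {Q, P}.
Intersection: {Q, P} — 2.

2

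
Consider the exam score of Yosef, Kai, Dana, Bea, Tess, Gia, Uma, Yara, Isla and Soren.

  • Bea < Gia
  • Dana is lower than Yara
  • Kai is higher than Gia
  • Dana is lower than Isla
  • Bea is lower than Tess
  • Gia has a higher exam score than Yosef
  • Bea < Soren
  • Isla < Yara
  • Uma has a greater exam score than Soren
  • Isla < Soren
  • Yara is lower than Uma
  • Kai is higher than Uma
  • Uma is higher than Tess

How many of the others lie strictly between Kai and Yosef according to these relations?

Chaining upward from Yosef reaches: Gia.
Chaining downward from Kai reaches: Bea, Dana, Isla, Soren, Tess, Yara, Gia, Uma.
Strictly between Yosef and Kai are those in both lists: Gia — 1 element.

1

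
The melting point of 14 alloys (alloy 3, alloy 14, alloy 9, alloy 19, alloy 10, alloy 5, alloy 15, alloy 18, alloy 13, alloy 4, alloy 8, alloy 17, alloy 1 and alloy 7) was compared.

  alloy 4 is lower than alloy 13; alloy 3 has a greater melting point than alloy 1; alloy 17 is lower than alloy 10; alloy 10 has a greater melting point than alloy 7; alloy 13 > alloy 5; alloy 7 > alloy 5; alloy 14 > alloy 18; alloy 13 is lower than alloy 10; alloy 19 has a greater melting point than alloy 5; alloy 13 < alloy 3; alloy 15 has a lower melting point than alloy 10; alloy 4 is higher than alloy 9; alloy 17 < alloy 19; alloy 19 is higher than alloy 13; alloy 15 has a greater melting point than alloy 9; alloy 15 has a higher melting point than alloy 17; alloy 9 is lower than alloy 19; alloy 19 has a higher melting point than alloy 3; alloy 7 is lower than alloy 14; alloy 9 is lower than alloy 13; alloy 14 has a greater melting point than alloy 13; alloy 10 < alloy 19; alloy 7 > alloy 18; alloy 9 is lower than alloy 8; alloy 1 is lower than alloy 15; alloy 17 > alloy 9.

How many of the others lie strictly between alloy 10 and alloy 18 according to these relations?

Chaining upward from alloy 18 reaches: alloy 7, alloy 14, alloy 19.
Chaining downward from alloy 10 reaches: alloy 5, alloy 9, alloy 4, alloy 17, alloy 7, alloy 1, alloy 15, alloy 13.
Strictly between alloy 18 and alloy 10 are those in both lists: alloy 7 — 1 element.

1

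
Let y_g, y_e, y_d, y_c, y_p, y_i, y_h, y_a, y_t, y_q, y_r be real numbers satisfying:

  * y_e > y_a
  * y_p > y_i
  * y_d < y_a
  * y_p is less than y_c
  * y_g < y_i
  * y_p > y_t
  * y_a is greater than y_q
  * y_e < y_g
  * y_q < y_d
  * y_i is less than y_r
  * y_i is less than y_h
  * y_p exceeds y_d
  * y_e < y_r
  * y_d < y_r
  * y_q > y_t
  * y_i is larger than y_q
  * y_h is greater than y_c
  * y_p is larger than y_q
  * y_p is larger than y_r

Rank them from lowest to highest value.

Each adjacent pair is fixed by a given relation: y_t < y_q; y_q < y_d; y_d < y_a; y_a < y_e; y_e < y_g; y_g < y_i; y_i < y_r; y_r < y_p; y_p < y_c; y_c < y_h. Chaining them end to end gives the full order.

y_t < y_q < y_d < y_a < y_e < y_g < y_i < y_r < y_p < y_c < y_h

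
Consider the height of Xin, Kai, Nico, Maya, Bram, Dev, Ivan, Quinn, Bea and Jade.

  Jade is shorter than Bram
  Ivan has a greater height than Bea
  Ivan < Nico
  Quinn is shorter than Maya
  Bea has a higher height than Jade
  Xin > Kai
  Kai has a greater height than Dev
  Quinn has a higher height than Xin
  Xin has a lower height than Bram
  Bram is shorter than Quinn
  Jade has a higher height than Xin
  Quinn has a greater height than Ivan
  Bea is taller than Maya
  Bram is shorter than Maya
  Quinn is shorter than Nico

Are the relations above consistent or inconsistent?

Chaining the given relations yields Maya < Bea < Ivan < Quinn, so Maya < Quinn. But one relation states Quinn < Maya. These cannot both hold.

inconsistent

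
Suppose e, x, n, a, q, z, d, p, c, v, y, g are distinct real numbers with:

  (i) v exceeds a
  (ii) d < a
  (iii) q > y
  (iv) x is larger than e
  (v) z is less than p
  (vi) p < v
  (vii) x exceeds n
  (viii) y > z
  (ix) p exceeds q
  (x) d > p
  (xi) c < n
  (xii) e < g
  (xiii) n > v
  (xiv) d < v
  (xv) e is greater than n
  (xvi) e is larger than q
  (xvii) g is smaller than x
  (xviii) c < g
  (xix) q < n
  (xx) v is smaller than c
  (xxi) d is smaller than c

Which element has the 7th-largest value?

Piecing the relations together gives one ordering: z < y < q < p < d < a < v < c < n < e < g < x.
The 7th largest is a.

a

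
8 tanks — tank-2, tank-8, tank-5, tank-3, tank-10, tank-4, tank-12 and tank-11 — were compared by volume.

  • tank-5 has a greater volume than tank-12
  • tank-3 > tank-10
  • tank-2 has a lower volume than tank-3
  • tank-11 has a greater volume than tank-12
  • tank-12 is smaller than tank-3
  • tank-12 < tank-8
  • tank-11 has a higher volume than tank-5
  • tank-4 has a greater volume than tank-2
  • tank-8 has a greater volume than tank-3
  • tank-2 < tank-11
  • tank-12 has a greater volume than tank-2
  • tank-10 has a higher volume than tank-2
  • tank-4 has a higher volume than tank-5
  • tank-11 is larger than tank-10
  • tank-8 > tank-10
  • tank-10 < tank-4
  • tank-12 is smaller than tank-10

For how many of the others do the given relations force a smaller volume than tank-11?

4

Directly below tank-11: tank-2, tank-12, tank-10, tank-5.
Nothing else is reachable below tank-11; 4 in all.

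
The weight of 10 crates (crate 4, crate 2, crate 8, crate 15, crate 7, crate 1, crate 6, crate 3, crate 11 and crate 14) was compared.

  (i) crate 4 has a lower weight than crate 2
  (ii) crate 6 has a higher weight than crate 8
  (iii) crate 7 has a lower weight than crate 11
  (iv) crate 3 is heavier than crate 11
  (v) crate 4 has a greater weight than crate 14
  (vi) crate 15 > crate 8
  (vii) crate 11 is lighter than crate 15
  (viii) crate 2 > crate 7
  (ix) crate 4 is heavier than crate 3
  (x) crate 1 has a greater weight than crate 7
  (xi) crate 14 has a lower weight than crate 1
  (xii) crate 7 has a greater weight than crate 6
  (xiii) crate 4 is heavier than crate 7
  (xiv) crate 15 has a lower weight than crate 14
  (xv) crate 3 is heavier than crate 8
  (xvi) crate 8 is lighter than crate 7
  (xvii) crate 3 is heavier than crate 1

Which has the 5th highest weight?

crate 14

Piecing the relations together gives one ordering: crate 8 < crate 6 < crate 7 < crate 11 < crate 15 < crate 14 < crate 1 < crate 3 < crate 4 < crate 2.
The 5th largest is crate 14.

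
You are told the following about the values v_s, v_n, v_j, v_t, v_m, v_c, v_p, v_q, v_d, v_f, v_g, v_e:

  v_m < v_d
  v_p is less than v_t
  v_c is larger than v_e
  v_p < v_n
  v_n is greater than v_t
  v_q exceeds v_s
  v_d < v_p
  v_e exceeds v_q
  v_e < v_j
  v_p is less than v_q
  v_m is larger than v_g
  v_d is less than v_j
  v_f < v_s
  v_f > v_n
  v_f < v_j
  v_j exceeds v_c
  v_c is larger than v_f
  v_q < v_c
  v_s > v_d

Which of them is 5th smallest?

The consecutive relations fix a unique order: v_g < v_m < v_d < v_p < v_t < v_n < v_f < v_s < v_q < v_e < v_c < v_j.
The 5th smallest is v_t.

v_t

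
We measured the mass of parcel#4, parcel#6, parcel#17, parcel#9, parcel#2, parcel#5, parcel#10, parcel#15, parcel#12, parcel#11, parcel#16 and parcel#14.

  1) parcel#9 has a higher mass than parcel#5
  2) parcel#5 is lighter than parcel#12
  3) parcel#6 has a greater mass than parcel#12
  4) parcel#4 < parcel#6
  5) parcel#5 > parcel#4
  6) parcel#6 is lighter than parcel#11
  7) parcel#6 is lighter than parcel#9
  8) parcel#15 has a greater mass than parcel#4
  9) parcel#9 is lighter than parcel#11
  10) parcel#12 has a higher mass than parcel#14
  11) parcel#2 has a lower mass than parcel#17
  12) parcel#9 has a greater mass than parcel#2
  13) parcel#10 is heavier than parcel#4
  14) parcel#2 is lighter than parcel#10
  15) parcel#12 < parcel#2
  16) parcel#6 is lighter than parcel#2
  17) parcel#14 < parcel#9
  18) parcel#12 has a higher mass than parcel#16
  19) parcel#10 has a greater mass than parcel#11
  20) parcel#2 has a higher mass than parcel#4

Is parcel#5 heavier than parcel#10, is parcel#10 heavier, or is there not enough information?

parcel#10

Following the relations from parcel#5: parcel#5 < parcel#12 < parcel#6 < parcel#2 < parcel#9 < parcel#11 < parcel#10.
So parcel#10 is heavier.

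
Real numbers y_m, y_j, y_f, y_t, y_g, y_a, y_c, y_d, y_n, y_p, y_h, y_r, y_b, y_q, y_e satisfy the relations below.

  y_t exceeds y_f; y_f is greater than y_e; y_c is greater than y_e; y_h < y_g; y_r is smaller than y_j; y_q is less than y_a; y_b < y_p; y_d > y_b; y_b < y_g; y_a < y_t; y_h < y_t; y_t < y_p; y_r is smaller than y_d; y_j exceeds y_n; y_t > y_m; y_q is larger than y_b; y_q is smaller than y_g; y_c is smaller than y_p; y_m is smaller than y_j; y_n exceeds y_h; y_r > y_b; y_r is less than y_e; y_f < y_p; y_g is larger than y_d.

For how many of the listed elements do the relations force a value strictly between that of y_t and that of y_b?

5

Chaining upward from y_b reaches: y_r, y_e, y_q, y_f, y_a, y_d, y_c, y_g, y_j, y_p.
Chaining downward from y_t reaches: y_h, y_r, y_e, y_q, y_f, y_a, y_m.
Strictly between y_b and y_t are those in both lists: y_r, y_e, y_q, y_f, y_a — 5 elements.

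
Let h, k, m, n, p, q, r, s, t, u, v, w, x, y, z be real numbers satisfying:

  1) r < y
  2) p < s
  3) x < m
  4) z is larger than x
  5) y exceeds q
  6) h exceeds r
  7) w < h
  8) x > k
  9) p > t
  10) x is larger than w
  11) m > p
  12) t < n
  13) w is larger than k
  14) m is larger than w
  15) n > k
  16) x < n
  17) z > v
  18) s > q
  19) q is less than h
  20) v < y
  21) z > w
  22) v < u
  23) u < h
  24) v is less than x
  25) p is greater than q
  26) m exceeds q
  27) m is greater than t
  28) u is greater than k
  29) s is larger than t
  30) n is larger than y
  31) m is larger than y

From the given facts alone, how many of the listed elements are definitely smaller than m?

9

The elements the relations force below m are t, v, q, k, w, p, x, r, y — no chain reaches any other.
That is 9.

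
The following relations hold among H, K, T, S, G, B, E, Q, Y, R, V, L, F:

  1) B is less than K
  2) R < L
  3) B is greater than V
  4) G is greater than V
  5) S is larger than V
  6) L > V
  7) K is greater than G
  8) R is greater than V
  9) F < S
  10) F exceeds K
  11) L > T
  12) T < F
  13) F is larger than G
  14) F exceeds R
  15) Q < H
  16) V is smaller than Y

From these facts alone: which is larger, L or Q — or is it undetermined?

undetermined

Following every chain through Q: above Q we get H.
L is not reached, and no chain runs the other way from L to Q.
So the given relations leave the order of Q and L undetermined.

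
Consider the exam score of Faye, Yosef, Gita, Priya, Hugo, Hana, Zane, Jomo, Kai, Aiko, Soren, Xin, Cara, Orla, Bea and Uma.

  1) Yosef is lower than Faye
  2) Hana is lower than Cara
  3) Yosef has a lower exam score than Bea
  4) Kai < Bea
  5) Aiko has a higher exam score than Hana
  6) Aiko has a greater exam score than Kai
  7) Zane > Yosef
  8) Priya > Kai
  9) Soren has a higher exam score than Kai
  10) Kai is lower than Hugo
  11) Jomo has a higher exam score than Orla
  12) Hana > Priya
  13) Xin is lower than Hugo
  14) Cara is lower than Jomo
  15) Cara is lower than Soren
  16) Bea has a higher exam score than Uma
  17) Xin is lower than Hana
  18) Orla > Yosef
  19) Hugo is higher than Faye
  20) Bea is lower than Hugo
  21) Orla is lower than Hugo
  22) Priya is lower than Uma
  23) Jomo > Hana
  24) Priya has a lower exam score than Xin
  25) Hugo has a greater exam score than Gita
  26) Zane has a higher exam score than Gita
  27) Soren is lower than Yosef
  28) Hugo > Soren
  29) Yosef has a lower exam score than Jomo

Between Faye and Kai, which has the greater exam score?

Following the relations from Kai: Kai < Priya < Xin < Hana < Cara < Soren < Yosef < Faye.
So Kai < Faye; Faye is the higher of the two.

Faye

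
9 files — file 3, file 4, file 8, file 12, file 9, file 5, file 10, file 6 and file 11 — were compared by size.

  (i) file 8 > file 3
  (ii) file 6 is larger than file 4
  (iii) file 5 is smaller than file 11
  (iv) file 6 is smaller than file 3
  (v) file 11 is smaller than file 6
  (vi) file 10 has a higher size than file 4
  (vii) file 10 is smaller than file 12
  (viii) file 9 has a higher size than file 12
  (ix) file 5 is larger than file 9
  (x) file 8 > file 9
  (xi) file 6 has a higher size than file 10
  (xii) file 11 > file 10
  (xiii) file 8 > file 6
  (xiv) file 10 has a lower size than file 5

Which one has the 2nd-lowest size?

file 10

Chaining the given pairs: file 4 < file 10 < file 12 < file 9 < file 5 < file 11 < file 6 < file 3 < file 8.
The 2nd smallest is file 10.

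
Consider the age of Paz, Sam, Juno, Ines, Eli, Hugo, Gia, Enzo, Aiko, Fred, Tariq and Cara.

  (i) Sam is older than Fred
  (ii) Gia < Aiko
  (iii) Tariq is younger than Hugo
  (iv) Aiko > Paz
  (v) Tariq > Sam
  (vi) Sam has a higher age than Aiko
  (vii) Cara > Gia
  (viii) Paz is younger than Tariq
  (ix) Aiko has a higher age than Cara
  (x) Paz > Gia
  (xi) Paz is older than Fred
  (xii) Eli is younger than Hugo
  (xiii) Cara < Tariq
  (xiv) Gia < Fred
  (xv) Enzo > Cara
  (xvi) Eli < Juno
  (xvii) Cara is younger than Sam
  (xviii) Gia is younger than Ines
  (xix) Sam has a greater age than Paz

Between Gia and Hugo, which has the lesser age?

Gia < Paz < Aiko < Sam < Tariq < Hugo, by transitivity through Paz, Aiko, Sam, Tariq.
So Gia < Hugo; Gia is the younger of the two.

Gia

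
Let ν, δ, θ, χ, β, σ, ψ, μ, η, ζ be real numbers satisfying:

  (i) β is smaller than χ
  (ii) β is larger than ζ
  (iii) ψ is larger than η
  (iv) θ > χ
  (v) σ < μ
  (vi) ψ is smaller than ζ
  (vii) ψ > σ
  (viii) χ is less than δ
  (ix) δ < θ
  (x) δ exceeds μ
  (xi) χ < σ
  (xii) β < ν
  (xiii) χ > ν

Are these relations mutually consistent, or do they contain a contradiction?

Chaining the given relations yields ψ < ζ < β < ν < χ < σ, so ψ < σ. But one relation states σ < ψ. These cannot both hold.

inconsistent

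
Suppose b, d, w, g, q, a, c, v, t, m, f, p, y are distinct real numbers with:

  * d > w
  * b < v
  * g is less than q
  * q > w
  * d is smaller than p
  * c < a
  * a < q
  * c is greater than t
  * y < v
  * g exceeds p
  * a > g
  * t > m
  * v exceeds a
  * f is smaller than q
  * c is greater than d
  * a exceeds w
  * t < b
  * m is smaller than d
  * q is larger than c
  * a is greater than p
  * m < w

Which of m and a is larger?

a

m < w and w < d give m < d.
With d < p: m < w < d < p.
Then p < g extends the chain to g.
Then g < a extends the chain to a.
So m < a; a is the larger of the two.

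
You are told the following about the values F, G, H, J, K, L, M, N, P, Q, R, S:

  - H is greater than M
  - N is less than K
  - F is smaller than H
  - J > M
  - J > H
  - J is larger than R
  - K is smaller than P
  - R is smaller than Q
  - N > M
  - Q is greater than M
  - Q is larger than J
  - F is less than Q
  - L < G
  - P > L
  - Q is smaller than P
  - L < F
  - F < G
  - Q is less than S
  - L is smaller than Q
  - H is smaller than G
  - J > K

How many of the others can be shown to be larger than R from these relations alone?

From R the given relations immediately reach J, Q.
From those, P, S — 4 in total.
No other element is forced above R by the given relations, so the count is 4.

4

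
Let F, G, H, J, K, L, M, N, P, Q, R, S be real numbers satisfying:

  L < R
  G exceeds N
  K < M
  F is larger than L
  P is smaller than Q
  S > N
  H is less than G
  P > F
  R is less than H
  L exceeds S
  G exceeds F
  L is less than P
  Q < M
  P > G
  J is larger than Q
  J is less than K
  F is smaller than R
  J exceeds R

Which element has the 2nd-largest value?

Chaining the given pairs: N < S < L < F < R < H < G < P < Q < J < K < M.
Counting 2 from the largest end gives K.

K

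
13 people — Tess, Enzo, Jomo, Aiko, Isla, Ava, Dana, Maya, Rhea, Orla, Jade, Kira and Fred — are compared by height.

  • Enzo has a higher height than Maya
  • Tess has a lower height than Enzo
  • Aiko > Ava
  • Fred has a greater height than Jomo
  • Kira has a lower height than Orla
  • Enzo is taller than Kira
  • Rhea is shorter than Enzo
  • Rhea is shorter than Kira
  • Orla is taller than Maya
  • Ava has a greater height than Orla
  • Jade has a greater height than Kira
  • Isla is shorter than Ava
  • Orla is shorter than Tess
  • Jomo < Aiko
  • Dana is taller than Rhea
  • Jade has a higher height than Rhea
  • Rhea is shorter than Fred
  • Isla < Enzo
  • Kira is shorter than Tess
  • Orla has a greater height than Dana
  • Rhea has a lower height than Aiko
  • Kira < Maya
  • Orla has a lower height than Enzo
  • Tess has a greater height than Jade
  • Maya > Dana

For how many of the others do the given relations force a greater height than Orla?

Directly above Orla: Ava, Tess, Enzo.
One step further: Aiko (4 so far).
Nothing else is reachable above Orla; 4 in all.

4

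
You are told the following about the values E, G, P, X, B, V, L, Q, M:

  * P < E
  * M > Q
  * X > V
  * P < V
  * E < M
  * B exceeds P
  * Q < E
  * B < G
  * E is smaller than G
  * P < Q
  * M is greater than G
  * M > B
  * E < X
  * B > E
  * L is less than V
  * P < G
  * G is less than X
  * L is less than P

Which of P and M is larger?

M

Following the relations from P: P < Q < E < B < G < M.
So P < M; M is the larger of the two.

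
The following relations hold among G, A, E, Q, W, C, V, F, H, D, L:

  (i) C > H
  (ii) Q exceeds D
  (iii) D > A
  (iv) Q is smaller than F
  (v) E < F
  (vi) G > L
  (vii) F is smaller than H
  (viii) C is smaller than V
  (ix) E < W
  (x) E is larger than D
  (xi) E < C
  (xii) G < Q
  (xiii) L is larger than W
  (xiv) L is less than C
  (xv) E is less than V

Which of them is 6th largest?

Chaining the given pairs: A < D < E < W < L < G < Q < F < H < C < V.
The 6th largest is G.

G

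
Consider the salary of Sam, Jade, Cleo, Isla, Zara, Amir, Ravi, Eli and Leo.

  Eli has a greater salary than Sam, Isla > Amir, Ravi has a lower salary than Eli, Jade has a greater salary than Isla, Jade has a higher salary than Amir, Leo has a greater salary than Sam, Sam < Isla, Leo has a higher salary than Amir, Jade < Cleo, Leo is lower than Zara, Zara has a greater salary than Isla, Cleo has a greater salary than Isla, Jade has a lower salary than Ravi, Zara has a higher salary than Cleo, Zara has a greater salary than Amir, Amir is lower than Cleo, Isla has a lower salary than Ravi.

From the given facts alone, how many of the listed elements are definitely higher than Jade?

The elements the relations force above Jade are Ravi, Eli, Cleo, Zara — no chain reaches any other.
That is 4.

4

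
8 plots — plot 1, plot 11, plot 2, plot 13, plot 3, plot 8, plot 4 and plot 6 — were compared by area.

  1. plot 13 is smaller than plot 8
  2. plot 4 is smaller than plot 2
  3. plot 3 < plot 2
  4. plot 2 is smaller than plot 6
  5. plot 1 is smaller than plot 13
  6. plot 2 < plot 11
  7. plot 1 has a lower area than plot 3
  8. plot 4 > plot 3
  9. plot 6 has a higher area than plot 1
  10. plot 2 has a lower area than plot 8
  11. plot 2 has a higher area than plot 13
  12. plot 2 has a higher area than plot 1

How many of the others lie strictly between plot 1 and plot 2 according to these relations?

3

The relations place plot 1 below plot 2. An element lies strictly between them when it is forced above plot 1 and also forced below plot 2.
Above plot 1: {plot 3, plot 4, plot 13, plot 6, plot 8, plot 11}. Below plot 2: {plot 3, plot 4, plot 13}.
Intersection: {plot 3, plot 4, plot 13} — 3.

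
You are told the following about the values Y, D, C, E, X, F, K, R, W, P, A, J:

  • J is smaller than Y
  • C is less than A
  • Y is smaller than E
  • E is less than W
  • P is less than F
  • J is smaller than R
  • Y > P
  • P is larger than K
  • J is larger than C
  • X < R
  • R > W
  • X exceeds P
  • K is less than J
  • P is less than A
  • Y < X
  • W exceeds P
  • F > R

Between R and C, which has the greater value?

R

C < J and J < Y give C < Y.
With Y < E: C < J < Y < E.
Then E < W extends the chain to W.
Then W < R extends the chain to R.
So C < R; R is the larger of the two.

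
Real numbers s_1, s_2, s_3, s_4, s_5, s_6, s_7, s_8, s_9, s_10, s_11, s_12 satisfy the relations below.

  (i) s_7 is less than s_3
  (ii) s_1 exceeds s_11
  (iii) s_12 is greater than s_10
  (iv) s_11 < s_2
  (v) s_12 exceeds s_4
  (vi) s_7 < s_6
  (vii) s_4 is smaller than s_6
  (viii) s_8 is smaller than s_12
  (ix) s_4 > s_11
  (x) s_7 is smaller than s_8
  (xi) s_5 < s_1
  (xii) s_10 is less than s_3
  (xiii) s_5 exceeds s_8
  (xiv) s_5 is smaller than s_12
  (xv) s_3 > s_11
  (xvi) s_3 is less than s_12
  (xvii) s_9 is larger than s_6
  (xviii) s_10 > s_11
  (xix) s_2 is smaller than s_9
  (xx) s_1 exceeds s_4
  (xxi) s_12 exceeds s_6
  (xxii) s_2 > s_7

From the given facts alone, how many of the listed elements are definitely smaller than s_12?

The elements the relations force below s_12 are s_11, s_4, s_10, s_7, s_6, s_8, s_5, s_3 — no chain reaches any other.
That is 8.

8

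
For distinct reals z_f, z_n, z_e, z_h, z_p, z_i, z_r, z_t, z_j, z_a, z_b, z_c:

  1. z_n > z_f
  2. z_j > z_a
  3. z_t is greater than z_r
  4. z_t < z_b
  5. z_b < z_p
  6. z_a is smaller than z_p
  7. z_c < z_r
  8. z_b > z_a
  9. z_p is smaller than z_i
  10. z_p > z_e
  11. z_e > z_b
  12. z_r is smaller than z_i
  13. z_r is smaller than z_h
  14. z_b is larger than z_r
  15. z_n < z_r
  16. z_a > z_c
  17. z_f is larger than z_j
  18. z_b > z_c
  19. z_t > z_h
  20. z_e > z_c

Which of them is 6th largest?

The consecutive relations fix a unique order: z_c < z_a < z_j < z_f < z_n < z_r < z_h < z_t < z_b < z_e < z_p < z_i.
The 6th largest is z_h.

z_h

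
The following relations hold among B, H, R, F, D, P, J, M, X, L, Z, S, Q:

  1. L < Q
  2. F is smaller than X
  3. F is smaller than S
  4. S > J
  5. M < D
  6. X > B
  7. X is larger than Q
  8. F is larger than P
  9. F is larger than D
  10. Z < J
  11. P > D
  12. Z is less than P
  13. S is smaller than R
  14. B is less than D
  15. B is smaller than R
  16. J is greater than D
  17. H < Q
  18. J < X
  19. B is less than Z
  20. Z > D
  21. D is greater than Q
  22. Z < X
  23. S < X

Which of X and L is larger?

X

Chaining the given relations: L < Q < D < P < F < S < X.
So L < X; X is the larger of the two.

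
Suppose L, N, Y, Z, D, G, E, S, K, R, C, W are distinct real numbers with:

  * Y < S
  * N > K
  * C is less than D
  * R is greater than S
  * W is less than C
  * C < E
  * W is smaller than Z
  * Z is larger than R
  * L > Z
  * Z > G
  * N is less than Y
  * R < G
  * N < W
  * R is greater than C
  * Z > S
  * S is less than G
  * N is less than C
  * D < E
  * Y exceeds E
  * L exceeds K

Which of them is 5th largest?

S

Piecing the relations together gives one ordering: K < N < W < C < D < E < Y < S < R < G < Z < L.
The 5th largest is S.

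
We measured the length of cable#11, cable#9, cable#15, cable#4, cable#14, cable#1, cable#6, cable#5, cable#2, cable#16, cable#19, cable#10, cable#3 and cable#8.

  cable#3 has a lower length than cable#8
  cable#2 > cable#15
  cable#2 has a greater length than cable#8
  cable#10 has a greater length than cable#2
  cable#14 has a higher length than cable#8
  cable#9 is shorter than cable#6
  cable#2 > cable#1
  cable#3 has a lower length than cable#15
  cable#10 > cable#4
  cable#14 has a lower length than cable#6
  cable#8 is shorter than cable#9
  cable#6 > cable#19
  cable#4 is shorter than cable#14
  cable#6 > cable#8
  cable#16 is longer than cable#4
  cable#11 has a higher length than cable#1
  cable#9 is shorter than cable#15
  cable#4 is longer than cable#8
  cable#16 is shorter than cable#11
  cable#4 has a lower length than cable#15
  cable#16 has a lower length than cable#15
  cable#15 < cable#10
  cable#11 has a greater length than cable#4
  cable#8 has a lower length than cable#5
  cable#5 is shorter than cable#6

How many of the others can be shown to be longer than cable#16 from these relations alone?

4

Directly above cable#16: cable#15, cable#11.
One step further: cable#2, cable#10 (4 so far).
No other element is forced above cable#16 by the given relations, so the count is 4.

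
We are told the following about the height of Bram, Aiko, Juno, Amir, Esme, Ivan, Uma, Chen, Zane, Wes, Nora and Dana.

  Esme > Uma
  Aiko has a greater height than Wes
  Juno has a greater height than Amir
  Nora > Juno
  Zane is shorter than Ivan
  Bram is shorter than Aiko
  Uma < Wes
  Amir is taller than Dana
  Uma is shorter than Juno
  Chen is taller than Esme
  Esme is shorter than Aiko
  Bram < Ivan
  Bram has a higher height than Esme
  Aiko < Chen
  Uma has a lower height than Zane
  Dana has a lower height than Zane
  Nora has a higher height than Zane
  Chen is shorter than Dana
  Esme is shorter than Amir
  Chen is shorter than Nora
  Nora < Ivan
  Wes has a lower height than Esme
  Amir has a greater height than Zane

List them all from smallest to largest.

Uma < Wes < Esme < Bram < Aiko < Chen < Dana < Zane < Amir < Juno < Nora < Ivan

Nothing is placed below Uma, so it is least; from there Uma < Wes; Wes < Esme; Esme < Bram; Bram < Aiko; Aiko < Chen; Chen < Dana; Dana < Zane; Zane < Amir; Amir < Juno; Juno < Nora; Nora < Ivan, each given directly.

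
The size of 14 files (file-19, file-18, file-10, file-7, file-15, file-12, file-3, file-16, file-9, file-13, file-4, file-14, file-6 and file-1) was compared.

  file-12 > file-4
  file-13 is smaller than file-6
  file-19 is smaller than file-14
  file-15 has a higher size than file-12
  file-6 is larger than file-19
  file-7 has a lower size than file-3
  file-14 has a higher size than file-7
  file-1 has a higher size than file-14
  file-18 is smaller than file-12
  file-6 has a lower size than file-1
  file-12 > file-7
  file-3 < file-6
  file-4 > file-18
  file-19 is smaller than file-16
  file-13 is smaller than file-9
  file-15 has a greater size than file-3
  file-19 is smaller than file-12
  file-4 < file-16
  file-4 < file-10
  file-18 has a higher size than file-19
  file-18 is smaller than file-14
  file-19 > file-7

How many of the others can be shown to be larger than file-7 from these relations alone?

From file-7 the given relations immediately reach file-19, file-3, file-14, file-12.
From those, file-6, file-18, file-1, file-15, file-16 — 9 in total.
From those, file-4 — 10 in total.
From those, file-10 — 11 in total.
No other element is forced above file-7 by the given relations, so the count is 11.

11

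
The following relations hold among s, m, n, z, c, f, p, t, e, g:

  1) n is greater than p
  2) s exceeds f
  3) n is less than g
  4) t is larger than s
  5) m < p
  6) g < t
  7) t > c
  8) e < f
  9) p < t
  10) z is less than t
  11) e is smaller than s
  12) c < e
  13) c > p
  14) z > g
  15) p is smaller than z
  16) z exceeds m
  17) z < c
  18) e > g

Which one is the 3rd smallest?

Piecing the relations together gives one ordering: m < p < n < g < z < c < e < f < s < t.
The 3rd smallest is n.

n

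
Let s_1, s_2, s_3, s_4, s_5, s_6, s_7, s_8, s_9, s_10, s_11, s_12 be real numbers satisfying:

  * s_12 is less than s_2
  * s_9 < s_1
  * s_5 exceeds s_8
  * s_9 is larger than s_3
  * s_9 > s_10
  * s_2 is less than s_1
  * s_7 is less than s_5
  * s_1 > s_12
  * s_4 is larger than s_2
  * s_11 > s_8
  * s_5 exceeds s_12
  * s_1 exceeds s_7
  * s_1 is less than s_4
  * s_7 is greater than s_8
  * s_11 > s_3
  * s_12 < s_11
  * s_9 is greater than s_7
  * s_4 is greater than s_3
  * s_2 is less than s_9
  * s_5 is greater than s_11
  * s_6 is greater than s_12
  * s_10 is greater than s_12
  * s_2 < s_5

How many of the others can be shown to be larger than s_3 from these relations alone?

The elements the relations force above s_3 are s_9, s_1, s_4, s_11, s_5 — no chain reaches any other.
That is 5.

5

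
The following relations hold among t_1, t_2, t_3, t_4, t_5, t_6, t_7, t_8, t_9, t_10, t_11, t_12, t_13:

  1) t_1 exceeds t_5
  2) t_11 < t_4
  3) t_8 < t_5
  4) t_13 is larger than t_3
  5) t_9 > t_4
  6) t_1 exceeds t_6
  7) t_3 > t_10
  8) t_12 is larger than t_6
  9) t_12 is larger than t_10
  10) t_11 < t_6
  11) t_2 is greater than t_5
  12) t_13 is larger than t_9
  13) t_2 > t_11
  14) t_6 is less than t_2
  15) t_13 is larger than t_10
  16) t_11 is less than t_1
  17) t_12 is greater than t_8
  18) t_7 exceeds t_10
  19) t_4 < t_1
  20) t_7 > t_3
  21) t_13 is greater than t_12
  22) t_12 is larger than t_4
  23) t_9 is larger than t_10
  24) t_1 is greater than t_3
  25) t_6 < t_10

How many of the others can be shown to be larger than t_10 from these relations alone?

Directly above t_10: t_3, t_12, t_9, t_13, t_7.
One step further: t_1 (6 so far).
No other element is forced above t_10 by the given relations, so the count is 6.

6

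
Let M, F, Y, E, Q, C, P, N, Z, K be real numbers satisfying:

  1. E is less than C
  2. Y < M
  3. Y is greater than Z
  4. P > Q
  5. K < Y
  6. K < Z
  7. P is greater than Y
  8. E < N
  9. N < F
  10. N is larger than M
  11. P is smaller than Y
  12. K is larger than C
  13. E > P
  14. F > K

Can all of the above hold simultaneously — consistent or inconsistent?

We have Y < P stated directly, yet also P < E < C < K < Z < Y by chaining the others — so P < Y. Contradiction.

inconsistent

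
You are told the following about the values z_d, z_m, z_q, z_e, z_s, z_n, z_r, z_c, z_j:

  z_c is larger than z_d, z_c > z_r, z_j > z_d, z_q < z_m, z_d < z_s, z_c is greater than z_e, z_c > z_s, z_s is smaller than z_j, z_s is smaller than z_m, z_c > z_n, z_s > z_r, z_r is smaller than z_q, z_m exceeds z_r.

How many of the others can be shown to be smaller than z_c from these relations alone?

The elements the relations force below z_c are z_e, z_r, z_d, z_s, z_n — no chain reaches any other.
That is 5.

5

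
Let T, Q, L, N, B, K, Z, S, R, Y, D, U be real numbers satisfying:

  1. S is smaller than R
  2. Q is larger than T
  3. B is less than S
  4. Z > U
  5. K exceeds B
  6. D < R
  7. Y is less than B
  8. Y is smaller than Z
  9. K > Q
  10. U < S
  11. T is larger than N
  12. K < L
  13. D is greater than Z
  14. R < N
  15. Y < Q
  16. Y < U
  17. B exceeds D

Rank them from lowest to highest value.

The consecutive links are each given: Y < U; U < Z; Z < D; D < B; B < S; S < R; R < N; N < T; T < Q; Q < K; K < L.

Y < U < Z < D < B < S < R < N < T < Q < K < L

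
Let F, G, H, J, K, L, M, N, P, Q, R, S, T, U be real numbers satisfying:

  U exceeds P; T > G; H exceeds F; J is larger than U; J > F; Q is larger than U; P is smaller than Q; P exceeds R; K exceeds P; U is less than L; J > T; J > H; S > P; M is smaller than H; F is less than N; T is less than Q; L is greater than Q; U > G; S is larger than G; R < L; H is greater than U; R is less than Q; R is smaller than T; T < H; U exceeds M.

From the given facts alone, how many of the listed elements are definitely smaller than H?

Directly below H: F, M, T, U.
One step further: R, P, G (7 so far).
No other element is forced below H by the given relations, so the count is 7.

7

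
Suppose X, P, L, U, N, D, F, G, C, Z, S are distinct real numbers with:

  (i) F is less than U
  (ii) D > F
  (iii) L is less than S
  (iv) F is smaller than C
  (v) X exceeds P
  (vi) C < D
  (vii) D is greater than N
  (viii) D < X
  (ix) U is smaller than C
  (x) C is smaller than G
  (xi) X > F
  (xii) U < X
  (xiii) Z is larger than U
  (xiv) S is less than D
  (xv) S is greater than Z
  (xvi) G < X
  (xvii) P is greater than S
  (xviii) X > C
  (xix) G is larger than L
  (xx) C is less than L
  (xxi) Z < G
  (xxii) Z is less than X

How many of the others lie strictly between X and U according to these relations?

Chaining upward from U reaches: Z, C, L, S, D, P, G.
Chaining downward from X reaches: F, Z, N, C, L, S, D, P, G.
Strictly between U and X are those in both lists: Z, C, L, S, D, P, G — 7 elements.

7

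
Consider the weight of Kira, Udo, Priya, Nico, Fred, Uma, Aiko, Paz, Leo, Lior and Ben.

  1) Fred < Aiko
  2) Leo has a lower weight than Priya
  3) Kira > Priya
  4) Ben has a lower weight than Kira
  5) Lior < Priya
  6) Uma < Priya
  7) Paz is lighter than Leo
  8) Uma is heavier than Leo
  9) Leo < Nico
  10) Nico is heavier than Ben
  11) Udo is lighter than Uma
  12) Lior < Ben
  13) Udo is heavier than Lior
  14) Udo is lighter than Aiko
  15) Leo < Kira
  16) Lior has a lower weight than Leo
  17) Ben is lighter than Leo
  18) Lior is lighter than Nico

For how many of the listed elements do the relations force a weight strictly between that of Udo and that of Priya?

Chaining upward from Udo reaches: Uma, Kira, Aiko.
Chaining downward from Priya reaches: Lior, Ben, Paz, Leo, Uma.
Strictly between Udo and Priya are those in both lists: Uma — 1 element.

1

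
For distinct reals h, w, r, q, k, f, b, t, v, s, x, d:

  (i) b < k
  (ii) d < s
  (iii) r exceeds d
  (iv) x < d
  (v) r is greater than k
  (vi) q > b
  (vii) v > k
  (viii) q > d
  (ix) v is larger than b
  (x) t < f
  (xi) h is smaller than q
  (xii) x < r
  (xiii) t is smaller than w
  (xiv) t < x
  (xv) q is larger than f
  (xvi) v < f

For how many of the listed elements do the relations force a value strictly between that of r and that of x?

1

Chaining upward from x reaches: d, s, q.
Chaining downward from r reaches: t, d, b, k.
Strictly between x and r are those in both lists: d — 1 element.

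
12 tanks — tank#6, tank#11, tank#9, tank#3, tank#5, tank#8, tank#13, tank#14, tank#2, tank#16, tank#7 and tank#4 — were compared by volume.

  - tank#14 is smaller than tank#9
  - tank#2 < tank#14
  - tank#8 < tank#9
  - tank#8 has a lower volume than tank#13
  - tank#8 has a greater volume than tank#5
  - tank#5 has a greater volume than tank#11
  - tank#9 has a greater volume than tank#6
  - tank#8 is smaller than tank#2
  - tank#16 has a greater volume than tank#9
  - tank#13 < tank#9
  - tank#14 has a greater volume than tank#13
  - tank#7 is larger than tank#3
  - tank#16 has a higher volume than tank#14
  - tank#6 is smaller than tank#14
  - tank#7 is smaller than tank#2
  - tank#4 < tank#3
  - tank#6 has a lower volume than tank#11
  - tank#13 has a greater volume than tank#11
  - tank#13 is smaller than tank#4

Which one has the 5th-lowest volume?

tank#13

Chaining the given pairs: tank#6 < tank#11 < tank#5 < tank#8 < tank#13 < tank#4 < tank#3 < tank#7 < tank#2 < tank#14 < tank#9 < tank#16.
Counting 5 from the smallest end gives tank#13.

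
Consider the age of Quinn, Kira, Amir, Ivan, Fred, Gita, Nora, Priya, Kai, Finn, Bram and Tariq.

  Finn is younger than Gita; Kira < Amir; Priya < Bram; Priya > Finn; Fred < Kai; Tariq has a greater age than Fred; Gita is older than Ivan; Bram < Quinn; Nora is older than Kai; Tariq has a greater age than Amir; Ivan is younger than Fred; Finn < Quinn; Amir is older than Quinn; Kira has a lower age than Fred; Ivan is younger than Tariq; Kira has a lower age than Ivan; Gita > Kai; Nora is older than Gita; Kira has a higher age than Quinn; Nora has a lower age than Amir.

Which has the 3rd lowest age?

The consecutive relations fix a unique order: Finn < Priya < Bram < Quinn < Kira < Ivan < Fred < Kai < Gita < Nora < Amir < Tariq.
Counting 3 from the smallest end gives Bram.

Bram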